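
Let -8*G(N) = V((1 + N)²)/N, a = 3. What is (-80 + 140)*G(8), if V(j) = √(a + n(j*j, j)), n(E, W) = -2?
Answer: -15/16 ≈ -0.93750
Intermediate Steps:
V(j) = 1 (V(j) = √(3 - 2) = √1 = 1)
G(N) = -1/(8*N)
(-80 + 140)*G(8) = (-80 + 140)*(-⅛/8) = 60*(-⅛*⅛) = 60*(-1/64) = -15/16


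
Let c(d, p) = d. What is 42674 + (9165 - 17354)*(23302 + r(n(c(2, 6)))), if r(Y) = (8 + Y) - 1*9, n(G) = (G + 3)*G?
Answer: -190851105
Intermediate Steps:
n(G) = G*(3 + G) (n(G) = (3 + G)*G = G*(3 + G))
r(Y) = -1 + Y (r(Y) = (8 + Y) - 9 = -1 + Y)
42674 + (9165 - 17354)*(23302 + r(n(c(2, 6)))) = 42674 + (9165 - 17354)*(23302 + (-1 + 2*(3 + 2))) = 42674 - 8189*(23302 + (-1 + 2*5)) = 42674 - 8189*(23302 + (-1 + 10)) = 42674 - 8189*(23302 + 9) = 42674 - 8189*23311 = 42674 - 190893779 = -190851105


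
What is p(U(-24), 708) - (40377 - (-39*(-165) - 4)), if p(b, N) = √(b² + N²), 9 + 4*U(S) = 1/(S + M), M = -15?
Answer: -33946 + 4*√47651893/39 ≈ -33238.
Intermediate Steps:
U(S) = -9/4 + 1/(4*(-15 + S)) (U(S) = -9/4 + 1/(4*(S - 15)) = -9/4 + 1/(4*(-15 + S)))
p(b, N) = √(N² + b²)
p(U(-24), 708) - (40377 - (-39*(-165) - 4)) = √(708² + ((136 - 9*(-24))/(4*(-15 - 24)))²) - (40377 - (-39*(-165) - 4)) = √(501264 + ((¼)*(136 + 216)/(-39))²) - (40377 - (6435 - 4)) = √(501264 + ((¼)*(-1/39)*352)²) - (40377 - 1*6431) = √(501264 + (-88/39)²) - (40377 - 6431) = √(501264 + 7744/1521) - 1*33946 = √(762430288/1521) - 33946 = 4*√47651893/39 - 33946 = -33946 + 4*√47651893/39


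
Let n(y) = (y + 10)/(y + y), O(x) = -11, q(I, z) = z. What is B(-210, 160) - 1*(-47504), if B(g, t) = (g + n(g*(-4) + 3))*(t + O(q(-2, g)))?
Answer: 27463901/1686 ≈ 16289.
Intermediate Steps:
n(y) = (10 + y)/(2*y) (n(y) = (10 + y)/((2*y)) = (10 + y)*(1/(2*y)) = (10 + y)/(2*y))
B(g, t) = (-11 + t)*(g + (13 - 4*g)/(2*(3 - 4*g))) (B(g, t) = (g + (10 + (g*(-4) + 3))/(2*(g*(-4) + 3)))*(t - 11) = (g + (10 + (-4*g + 3))/(2*(-4*g + 3)))*(-11 + t) = (g + (10 + (3 - 4*g))/(2*(3 - 4*g)))*(-11 + t) = (g + (13 - 4*g)/(2*(3 - 4*g)))*(-11 + t) = (-11 + t)*(g + (13 - 4*g)/(2*(3 - 4*g))))
B(-210, 160) - 1*(-47504) = (143 - 44*(-210) + 160*(-13 + 4*(-210)) + 2*(-210)*(-11 + 160)*(-3 + 4*(-210)))/(2*(-3 + 4*(-210))) - 1*(-47504) = (143 + 9240 + 160*(-13 - 840) + 2*(-210)*149*(-3 - 840))/(2*(-3 - 840)) + 47504 = (1/2)*(143 + 9240 + 160*(-853) + 2*(-210)*149*(-843))/(-843) + 47504 = (1/2)*(-1/843)*(143 + 9240 - 136480 + 52754940) + 47504 = (1/2)*(-1/843)*52627843 + 47504 = -52627843/1686 + 47504 = 27463901/1686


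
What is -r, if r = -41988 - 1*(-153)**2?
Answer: 65397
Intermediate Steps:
r = -65397 (r = -41988 - 1*23409 = -41988 - 23409 = -65397)
-r = -1*(-65397) = 65397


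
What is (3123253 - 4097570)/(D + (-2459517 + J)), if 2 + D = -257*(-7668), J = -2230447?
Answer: 974317/2719290 ≈ 0.35830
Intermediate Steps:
D = 1970674 (D = -2 - 257*(-7668) = -2 + 1970676 = 1970674)
(3123253 - 4097570)/(D + (-2459517 + J)) = (3123253 - 4097570)/(1970674 + (-2459517 - 2230447)) = -974317/(1970674 - 4689964) = -974317/(-2719290) = -974317*(-1/2719290) = 974317/2719290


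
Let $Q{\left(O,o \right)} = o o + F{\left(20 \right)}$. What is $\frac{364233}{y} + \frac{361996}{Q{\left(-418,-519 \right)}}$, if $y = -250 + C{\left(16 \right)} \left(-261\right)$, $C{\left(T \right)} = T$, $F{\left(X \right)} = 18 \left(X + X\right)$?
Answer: $- \frac{96770218577}{1195378506} \approx -80.954$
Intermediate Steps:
$F{\left(X \right)} = 36 X$ ($F{\left(X \right)} = 18 \cdot 2 X = 36 X$)
$y = -4426$ ($y = -250 + 16 \left(-261\right) = -250 - 4176 = -4426$)
$Q{\left(O,o \right)} = 720 + o^{2}$ ($Q{\left(O,o \right)} = o o + 36 \cdot 20 = o^{2} + 720 = 720 + o^{2}$)
$\frac{364233}{y} + \frac{361996}{Q{\left(-418,-519 \right)}} = \frac{364233}{-4426} + \frac{361996}{720 + \left(-519\right)^{2}} = 364233 \left(- \frac{1}{4426}\right) + \frac{361996}{720 + 269361} = - \frac{364233}{4426} + \frac{361996}{270081} = - \frac{96770218577}{1195378506}$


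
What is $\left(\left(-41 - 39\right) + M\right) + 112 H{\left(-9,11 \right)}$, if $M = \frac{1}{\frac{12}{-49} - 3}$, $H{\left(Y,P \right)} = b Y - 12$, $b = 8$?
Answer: $- \frac{1508641}{159} \approx -9488.3$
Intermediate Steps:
$H{\left(Y,P \right)} = -12 + 8 Y$ ($H{\left(Y,P \right)} = 8 Y - 12 = -12 + 8 Y$)
$M = - \frac{49}{159}$ ($M = \frac{1}{12 \left(- \frac{1}{49}\right) - 3} = \frac{1}{- \frac{12}{49} - 3} = \frac{1}{- \frac{159}{49}} = - \frac{49}{159} \approx -0.30818$)
$\left(\left(-41 - 39\right) + M\right) + 112 H{\left(-9,11 \right)} = \left(\left(-41 - 39\right) - \frac{49}{159}\right) + 112 \left(-12 + 8 \left(-9\right)\right) = \left(-80 - \frac{49}{159}\right) + 112 \left(-12 - 72\right) = - \frac{12769}{159} + 112 \left(-84\right) = - \frac{12769}{159} - 9408 = - \frac{1508641}{159}$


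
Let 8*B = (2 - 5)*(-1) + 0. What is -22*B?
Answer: -33/4 ≈ -8.2500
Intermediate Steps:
B = 3/8 (B = ((2 - 5)*(-1) + 0)/8 = (-3*(-1) + 0)/8 = (3 + 0)/8 = (⅛)*3 = 3/8 ≈ 0.37500)
-22*B = -22*3/8 = -33/4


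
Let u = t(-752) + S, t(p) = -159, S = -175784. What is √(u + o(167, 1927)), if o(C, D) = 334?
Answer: I*√175609 ≈ 419.06*I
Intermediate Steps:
u = -175943 (u = -159 - 175784 = -175943)
√(u + o(167, 1927)) = √(-175943 + 334) = √(-175609) = I*√175609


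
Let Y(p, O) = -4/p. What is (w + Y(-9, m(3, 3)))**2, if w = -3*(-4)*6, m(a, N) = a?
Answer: 425104/81 ≈ 5248.2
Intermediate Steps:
w = 72 (w = 12*6 = 72)
(w + Y(-9, m(3, 3)))**2 = (72 - 4/(-9))**2 = (72 - 4*(-1/9))**2 = (72 + 4/9)**2 = (652/9)**2 = 425104/81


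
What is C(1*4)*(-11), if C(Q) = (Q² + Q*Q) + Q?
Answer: -396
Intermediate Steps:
C(Q) = Q + 2*Q² (C(Q) = (Q² + Q²) + Q = 2*Q² + Q = Q + 2*Q²)
C(1*4)*(-11) = ((1*4)*(1 + 2*(1*4)))*(-11) = (4*(1 + 2*4))*(-11) = (4*(1 + 8))*(-11) = (4*9)*(-11) = 36*(-11) = -396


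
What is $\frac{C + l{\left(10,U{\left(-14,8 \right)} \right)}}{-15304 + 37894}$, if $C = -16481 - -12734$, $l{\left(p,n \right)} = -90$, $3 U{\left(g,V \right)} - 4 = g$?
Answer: $- \frac{1279}{7530} \approx -0.16985$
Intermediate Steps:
$U{\left(g,V \right)} = \frac{4}{3} + \frac{g}{3}$
$C = -3747$ ($C = -16481 + 12734 = -3747$)
$\frac{C + l{\left(10,U{\left(-14,8 \right)} \right)}}{-15304 + 37894} = \frac{-3747 - 90}{-15304 + 37894} = - \frac{3837}{22590} = \left(-3837\right) \frac{1}{22590} = - \frac{1279}{7530}$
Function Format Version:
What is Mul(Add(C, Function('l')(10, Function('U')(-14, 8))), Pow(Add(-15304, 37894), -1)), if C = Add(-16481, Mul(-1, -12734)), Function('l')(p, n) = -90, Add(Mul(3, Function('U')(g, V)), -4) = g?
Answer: Rational(-1279, 7530) ≈ -0.16985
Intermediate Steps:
Function('U')(g, V) = Add(Rational(4, 3), Mul(Rational(1, 3), g))
C = -3747 (C = Add(-16481, 12734) = -3747)
Mul(Add(C, Function('l')(10, Function('U')(-14, 8))), Pow(Add(-15304, 37894), -1)) = Mul(Add(-3747, -90), Pow(Add(-15304, 37894), -1)) = Mul(-3837, Pow(22590, -1)) = Mul(-3837, Rational(1, 22590)) = Rational(-1279, 7530)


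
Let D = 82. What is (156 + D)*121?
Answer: 28798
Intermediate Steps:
(156 + D)*121 = (156 + 82)*121 = 238*121 = 28798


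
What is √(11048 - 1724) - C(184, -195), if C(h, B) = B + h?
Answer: 11 + 6*√259 ≈ 107.56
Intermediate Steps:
√(11048 - 1724) - C(184, -195) = √(11048 - 1724) - (-195 + 184) = √9324 - 1*(-11) = 6*√259 + 11 = 11 + 6*√259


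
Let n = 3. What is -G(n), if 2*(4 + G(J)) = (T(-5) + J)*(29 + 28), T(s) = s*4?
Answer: 977/2 ≈ 488.50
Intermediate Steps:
T(s) = 4*s
G(J) = -574 + 57*J/2 (G(J) = -4 + ((4*(-5) + J)*(29 + 28))/2 = -4 + ((-20 + J)*57)/2 = -4 + (-1140 + 57*J)/2 = -4 + (-570 + 57*J/2) = -574 + 57*J/2)
-G(n) = -(-574 + (57/2)*3) = -(-574 + 171/2) = -1*(-977/2) = 977/2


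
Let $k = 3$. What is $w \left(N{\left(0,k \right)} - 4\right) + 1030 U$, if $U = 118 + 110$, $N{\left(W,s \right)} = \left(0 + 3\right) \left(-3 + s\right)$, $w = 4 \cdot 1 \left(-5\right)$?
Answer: $234920$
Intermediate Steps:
$w = -20$ ($w = 4 \left(-5\right) = -20$)
$N{\left(W,s \right)} = -9 + 3 s$ ($N{\left(W,s \right)} = 3 \left(-3 + s\right) = -9 + 3 s$)
$U = 228$
$w \left(N{\left(0,k \right)} - 4\right) + 1030 U = - 20 \left(\left(-9 + 3 \cdot 3\right) - 4\right) + 1030 \cdot 228 = - 20 \left(\left(-9 + 9\right) - 4\right) + 234840 = - 20 \left(0 - 4\right) + 234840 = \left(-20\right) \left(-4\right) + 234840 = 80 + 234840 = 234920$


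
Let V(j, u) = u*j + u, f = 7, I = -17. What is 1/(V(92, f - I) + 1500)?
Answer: 1/3732 ≈ 0.00026795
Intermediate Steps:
V(j, u) = u + j*u (V(j, u) = j*u + u = u + j*u)
1/(V(92, f - I) + 1500) = 1/((7 - 1*(-17))*(1 + 92) + 1500) = 1/((7 + 17)*93 + 1500) = 1/(24*93 + 1500) = 1/(2232 + 1500) = 1/3732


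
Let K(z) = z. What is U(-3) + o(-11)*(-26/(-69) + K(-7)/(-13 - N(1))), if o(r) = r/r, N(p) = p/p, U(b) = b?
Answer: -293/138 ≈ -2.1232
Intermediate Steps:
N(p) = 1
o(r) = 1
U(-3) + o(-11)*(-26/(-69) + K(-7)/(-13 - N(1))) = -3 + 1*(-26/(-69) - 7/(-13 - 1*1)) = -3 + 1*(-26*(-1/69) - 7/(-13 - 1)) = -3 + 1*(26/69 - 7/(-14)) = -3 + 1*(26/69 - 7*(-1/14)) = -3 + 1*(26/69 + 1/2) = -3 + 1*(121/138) = -3 + 121/138 = -293/138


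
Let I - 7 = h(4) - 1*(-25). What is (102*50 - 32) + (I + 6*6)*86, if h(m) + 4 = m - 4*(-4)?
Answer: 12292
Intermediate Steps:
h(m) = 12 + m (h(m) = -4 + (m - 4*(-4)) = -4 + (m + 16) = -4 + (16 + m) = 12 + m)
I = 48 (I = 7 + ((12 + 4) - 1*(-25)) = 7 + (16 + 25) = 7 + 41 = 48)
(102*50 - 32) + (I + 6*6)*86 = (102*50 - 32) + (48 + 6*6)*86 = (5100 - 32) + (48 + 36)*86 = 5068 + 84*86 = 5068 + 7224 = 12292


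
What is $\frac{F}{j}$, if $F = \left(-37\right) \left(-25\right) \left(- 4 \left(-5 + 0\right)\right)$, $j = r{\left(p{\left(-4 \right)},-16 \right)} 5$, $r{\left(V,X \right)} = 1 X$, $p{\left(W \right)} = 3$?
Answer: $- \frac{925}{4} \approx -231.25$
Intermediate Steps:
$r{\left(V,X \right)} = X$
$j = -80$ ($j = \left(-16\right) 5 = -80$)
$F = 18500$ ($F = 925 \left(\left(-4\right) \left(-5\right)\right) = 925 \cdot 20 = 18500$)
$\frac{F}{j} = \frac{18500}{-80} = 18500 \left(- \frac{1}{80}\right) = - \frac{925}{4}$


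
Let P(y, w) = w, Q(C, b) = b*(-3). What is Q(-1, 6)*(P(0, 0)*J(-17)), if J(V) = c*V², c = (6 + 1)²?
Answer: 0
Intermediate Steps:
c = 49 (c = 7² = 49)
Q(C, b) = -3*b
J(V) = 49*V²
Q(-1, 6)*(P(0, 0)*J(-17)) = (-3*6)*(0*(49*(-17)²)) = -0*49*289 = -0*14161 = -18*0 = 0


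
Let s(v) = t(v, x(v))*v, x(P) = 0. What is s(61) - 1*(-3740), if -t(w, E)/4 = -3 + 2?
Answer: 3984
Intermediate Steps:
t(w, E) = 4 (t(w, E) = -4*(-3 + 2) = -4*(-1) = 4)
s(v) = 4*v
s(61) - 1*(-3740) = 4*61 - 1*(-3740) = 244 + 3740 = 3984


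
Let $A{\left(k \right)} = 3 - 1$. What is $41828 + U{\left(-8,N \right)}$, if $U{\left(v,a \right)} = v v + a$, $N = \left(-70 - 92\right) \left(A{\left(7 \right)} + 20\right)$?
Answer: $38328$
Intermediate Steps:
$A{\left(k \right)} = 2$ ($A{\left(k \right)} = 3 - 1 = 2$)
$N = -3564$ ($N = \left(-70 - 92\right) \left(2 + 20\right) = \left(-162\right) 22 = -3564$)
$U{\left(v,a \right)} = a + v^{2}$ ($U{\left(v,a \right)} = v^{2} + a = a + v^{2}$)
$41828 + U{\left(-8,N \right)} = 41828 - \left(3564 - \left(-8\right)^{2}\right) = 41828 + \left(-3564 + 64\right) = 41828 - 3500 = 38328$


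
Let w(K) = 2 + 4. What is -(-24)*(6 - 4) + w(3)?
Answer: 54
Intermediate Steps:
w(K) = 6
-(-24)*(6 - 4) + w(3) = -(-24)*(6 - 4) + 6 = -(-24)*2 + 6 = -8*(-6) + 6 = 48 + 6 = 54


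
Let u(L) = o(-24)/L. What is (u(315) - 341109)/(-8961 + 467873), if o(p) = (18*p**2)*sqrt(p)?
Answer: -341109/458912 + 72*I*sqrt(6)/501935 ≈ -0.7433 + 0.00035137*I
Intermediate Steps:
o(p) = 18*p**(5/2)
u(L) = 20736*I*sqrt(6)/L (u(L) = (18*(-24)**(5/2))/L = (18*(1152*I*sqrt(6)))/L = (20736*I*sqrt(6))/L = 20736*I*sqrt(6)/L)
(u(315) - 341109)/(-8961 + 467873) = (20736*I*sqrt(6)/315 - 341109)/(-8961 + 467873) = (20736*I*sqrt(6)*(1/315) - 341109)/458912 = (2304*I*sqrt(6)/35 - 341109)*(1/458912) = (-341109 + 2304*I*sqrt(6)/35)*(1/458912) = -341109/458912 + 72*I*sqrt(6)/501935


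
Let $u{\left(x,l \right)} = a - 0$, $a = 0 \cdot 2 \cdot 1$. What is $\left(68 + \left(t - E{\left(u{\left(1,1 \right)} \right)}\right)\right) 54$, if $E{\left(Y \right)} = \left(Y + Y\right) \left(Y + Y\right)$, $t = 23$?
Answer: $4914$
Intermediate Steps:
$a = 0$ ($a = 0 \cdot 1 = 0$)
$u{\left(x,l \right)} = 0$ ($u{\left(x,l \right)} = 0 - 0 = 0 + 0 = 0$)
$E{\left(Y \right)} = 4 Y^{2}$ ($E{\left(Y \right)} = 2 Y 2 Y = 4 Y^{2}$)
$\left(68 + \left(t - E{\left(u{\left(1,1 \right)} \right)}\right)\right) 54 = \left(68 + \left(23 - 4 \cdot 0^{2}\right)\right) 54 = \left(68 + \left(23 - 4 \cdot 0\right)\right) 54 = \left(68 + \left(23 - 0\right)\right) 54 = \left(68 + \left(23 + 0\right)\right) 54 = \left(68 + 23\right) 54 = 91 \cdot 54 = 4914$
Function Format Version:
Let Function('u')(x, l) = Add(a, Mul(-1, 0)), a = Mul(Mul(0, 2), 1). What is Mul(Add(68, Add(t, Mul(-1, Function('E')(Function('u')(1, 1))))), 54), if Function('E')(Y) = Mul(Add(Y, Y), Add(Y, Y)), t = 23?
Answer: 4914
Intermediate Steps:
a = 0 (a = Mul(0, 1) = 0)
Function('u')(x, l) = 0 (Function('u')(x, l) = Add(0, Mul(-1, 0)) = Add(0, 0) = 0)
Function('E')(Y) = Mul(4, Pow(Y, 2)) (Function('E')(Y) = Mul(Mul(2, Y), Mul(2, Y)) = Mul(4, Pow(Y, 2)))
Mul(Add(68, Add(t, Mul(-1, Function('E')(Function('u')(1, 1))))), 54) = Mul(Add(68, Add(23, Mul(-1, Mul(4, Pow(0, 2))))), 54) = Mul(Add(68, Add(23, Mul(-1, Mul(4, 0)))), 54) = Mul(Add(68, Add(23, Mul(-1, 0))), 54) = Mul(Add(68, Add(23, 0)), 54) = Mul(Add(68, 23), 54) = Mul(91, 54) = 4914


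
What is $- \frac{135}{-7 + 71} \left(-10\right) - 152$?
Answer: $- \frac{4189}{32} \approx -130.91$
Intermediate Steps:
$- \frac{135}{-7 + 71} \left(-10\right) - 152 = - \frac{135}{64} \left(-10\right) - 152 = \left(-135\right) \frac{1}{64} \left(-10\right) - 152 = \left(- \frac{135}{64}\right) \left(-10\right) - 152 = \frac{675}{32} - 152 = - \frac{4189}{32}$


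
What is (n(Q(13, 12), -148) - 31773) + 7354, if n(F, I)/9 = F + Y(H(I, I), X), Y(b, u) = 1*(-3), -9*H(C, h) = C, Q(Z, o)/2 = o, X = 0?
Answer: -24230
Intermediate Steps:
Q(Z, o) = 2*o
H(C, h) = -C/9
Y(b, u) = -3
n(F, I) = -27 + 9*F (n(F, I) = 9*(F - 3) = 9*(-3 + F) = -27 + 9*F)
(n(Q(13, 12), -148) - 31773) + 7354 = ((-27 + 9*(2*12)) - 31773) + 7354 = ((-27 + 9*24) - 31773) + 7354 = ((-27 + 216) - 31773) + 7354 = (189 - 31773) + 7354 = -31584 + 7354 = -24230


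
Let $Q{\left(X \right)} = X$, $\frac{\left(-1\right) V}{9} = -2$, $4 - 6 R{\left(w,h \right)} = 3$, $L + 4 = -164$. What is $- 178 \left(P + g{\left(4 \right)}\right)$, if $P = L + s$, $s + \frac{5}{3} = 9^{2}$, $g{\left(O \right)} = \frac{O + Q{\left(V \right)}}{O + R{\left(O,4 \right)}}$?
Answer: $\frac{1113212}{75} \approx 14843.0$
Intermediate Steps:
$L = -168$ ($L = -4 - 164 = -168$)
$R{\left(w,h \right)} = \frac{1}{6}$ ($R{\left(w,h \right)} = \frac{2}{3} - \frac{1}{2} = \frac{1}{6}$)
$V = 18$ ($V = \left(-9\right) \left(-2\right) = 18$)
$g{\left(O \right)} = \frac{18 + O}{\frac{1}{6} + O}$ ($g{\left(O \right)} = \frac{O + 18}{O + \frac{1}{6}} = \frac{18 + O}{\frac{1}{6} + O}$)
$s = \frac{238}{3}$ ($s = - \frac{5}{3} + 9^{2} = - \frac{5}{3} + 81 = \frac{238}{3} \approx 79.333$)
$P = - \frac{266}{3}$ ($P = -168 + \frac{238}{3} = - \frac{266}{3} \approx -88.667$)
$- 178 \left(P + g{\left(4 \right)}\right) = - 178 \left(- \frac{266}{3} + \frac{6 \left(18 + 4\right)}{1 + 6 \cdot 4}\right) = - 178 \left(- \frac{266}{3} + 6 \frac{1}{1 + 24} \cdot 22\right) = - 178 \left(- \frac{266}{3} + 6 \cdot \frac{1}{25} \cdot 22\right) = - 178 \left(- \frac{266}{3} + \frac{132}{25}\right) = \left(-178\right) \left(- \frac{6254}{75}\right) = \frac{1113212}{75}$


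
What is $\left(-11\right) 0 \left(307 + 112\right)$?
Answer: $0$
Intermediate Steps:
$\left(-11\right) 0 \left(307 + 112\right) = 0 \cdot 419 = 0$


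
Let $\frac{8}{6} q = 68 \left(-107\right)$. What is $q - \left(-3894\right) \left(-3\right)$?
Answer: $-17139$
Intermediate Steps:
$q = -5457$ ($q = \frac{3 \cdot 68 \left(-107\right)}{4} = \frac{3}{4} \left(-7276\right) = -5457$)
$q - \left(-3894\right) \left(-3\right) = -5457 - \left(-3894\right) \left(-3\right) = -5457 - 11682 = -17139$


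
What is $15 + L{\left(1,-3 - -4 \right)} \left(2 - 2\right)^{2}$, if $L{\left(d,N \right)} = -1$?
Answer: $15$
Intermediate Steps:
$15 + L{\left(1,-3 - -4 \right)} \left(2 - 2\right)^{2} = 15 - \left(2 - 2\right)^{2} = 15 - 0^{2} = 15 - 0 = 15 + 0 = 15$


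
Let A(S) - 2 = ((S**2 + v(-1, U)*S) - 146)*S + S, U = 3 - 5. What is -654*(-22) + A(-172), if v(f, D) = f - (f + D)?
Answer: -4989950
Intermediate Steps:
U = -2
v(f, D) = -D (v(f, D) = f - (D + f) = f + (-D - f) = -D)
A(S) = 2 + S + S*(-146 + S**2 + 2*S) (A(S) = 2 + (((S**2 + (-1*(-2))*S) - 146)*S + S) = 2 + (((S**2 + 2*S) - 146)*S + S) = 2 + ((-146 + S**2 + 2*S)*S + S) = 2 + (S*(-146 + S**2 + 2*S) + S) = 2 + (S + S*(-146 + S**2 + 2*S)) = 2 + S + S*(-146 + S**2 + 2*S))
-654*(-22) + A(-172) = -654*(-22) + (2 + (-172)**3 - 145*(-172) + 2*(-172)**2) = 14388 + (2 - 5088448 + 24940 + 2*29584) = 14388 + (2 - 5088448 + 24940 + 59168) = 14388 - 5004338 = -4989950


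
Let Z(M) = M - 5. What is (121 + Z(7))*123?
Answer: 15129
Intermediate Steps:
Z(M) = -5 + M
(121 + Z(7))*123 = (121 + (-5 + 7))*123 = (121 + 2)*123 = 123*123 = 15129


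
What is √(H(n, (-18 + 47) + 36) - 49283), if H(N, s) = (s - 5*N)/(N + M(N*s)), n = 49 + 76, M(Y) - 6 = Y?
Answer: I*√3280478127/258 ≈ 222.0*I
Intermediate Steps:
M(Y) = 6 + Y
n = 125
H(N, s) = (s - 5*N)/(6 + N + N*s) (H(N, s) = (s - 5*N)/(N + (6 + N*s)) = (s - 5*N)/(6 + N + N*s))
√(H(n, (-18 + 47) + 36) - 49283) = √((((-18 + 47) + 36) - 5*125)/(6 + 125 + 125*((-18 + 47) + 36)) - 49283) = √(((29 + 36) - 625)/(6 + 125 + 125*(29 + 36)) - 49283) = √((65 - 625)/(6 + 125 + 125*65) - 49283) = √(-560/(6 + 125 + 8125) - 49283) = √(-560/8256 - 49283) = √((1/8256)*(-560) - 49283) = √(-35/516 - 49283) = √(-25430063/516) = I*√3280478127/258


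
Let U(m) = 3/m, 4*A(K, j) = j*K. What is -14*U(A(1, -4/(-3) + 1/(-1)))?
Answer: -504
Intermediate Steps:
A(K, j) = K*j/4 (A(K, j) = (j*K)/4 = (K*j)/4 = K*j/4)
-14*U(A(1, -4/(-3) + 1/(-1))) = -42/((¼)*1*(-4/(-3) + 1/(-1))) = -42/((¼)*1*(-4*(-⅓) + 1*(-1))) = -42/((¼)*1*(4/3 - 1)) = -42/((¼)*1*(⅓)) = -42/1/12 = -42*12 = -14*36 = -504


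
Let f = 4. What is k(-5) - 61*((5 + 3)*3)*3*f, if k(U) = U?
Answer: -17573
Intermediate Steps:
k(-5) - 61*((5 + 3)*3)*3*f = -5 - 61*((5 + 3)*3)*3*4 = -5 - 61*(8*3)*3*4 = -5 - 61*24*3*4 = -5 - 4392*4 = -5 - 61*288 = -5 - 17568 = -17573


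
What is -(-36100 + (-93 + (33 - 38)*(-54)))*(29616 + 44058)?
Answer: 2646591102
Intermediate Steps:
-(-36100 + (-93 + (33 - 38)*(-54)))*(29616 + 44058) = -(-36100 + (-93 - 5*(-54)))*73674 = -(-36100 + (-93 + 270))*73674 = -(-36100 + 177)*73674 = -(-35923)*73674 = -1*(-2646591102) = 2646591102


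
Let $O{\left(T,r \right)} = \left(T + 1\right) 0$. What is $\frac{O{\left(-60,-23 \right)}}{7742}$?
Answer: $0$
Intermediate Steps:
$O{\left(T,r \right)} = 0$ ($O{\left(T,r \right)} = \left(1 + T\right) 0 = 0$)
$\frac{O{\left(-60,-23 \right)}}{7742} = \frac{0}{7742} = 0 \cdot \frac{1}{7742} = 0$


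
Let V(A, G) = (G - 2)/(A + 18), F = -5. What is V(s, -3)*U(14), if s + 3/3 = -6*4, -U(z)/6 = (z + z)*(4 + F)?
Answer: 120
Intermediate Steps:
U(z) = 12*z (U(z) = -6*(z + z)*(4 - 5) = -6*2*z*(-1) = -(-12)*z = 12*z)
s = -25 (s = -1 - 6*4 = -1 - 24 = -25)
V(A, G) = (-2 + G)/(18 + A)
V(s, -3)*U(14) = ((-2 - 3)/(18 - 25))*(12*14) = (-5/(-7))*168 = -⅐*(-5)*168 = (5/7)*168 = 120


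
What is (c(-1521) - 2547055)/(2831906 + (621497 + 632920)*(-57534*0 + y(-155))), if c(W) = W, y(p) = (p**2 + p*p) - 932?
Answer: -159286/3694278257 ≈ -4.3117e-5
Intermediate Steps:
y(p) = -932 + 2*p**2 (y(p) = (p**2 + p**2) - 932 = 2*p**2 - 932 = -932 + 2*p**2)
(c(-1521) - 2547055)/(2831906 + (621497 + 632920)*(-57534*0 + y(-155))) = (-1521 - 2547055)/(2831906 + (621497 + 632920)*(-57534*0 + (-932 + 2*(-155)**2))) = -2548576/(2831906 + 1254417*(0 + (-932 + 2*24025))) = -2548576/(2831906 + 1254417*(0 + (-932 + 48050))) = -2548576/(2831906 + 1254417*(0 + 47118)) = -2548576/(2831906 + 1254417*47118) = -2548576/(2831906 + 59105620206) = -2548576/59108452112 = -2548576*1/59108452112 = -159286/3694278257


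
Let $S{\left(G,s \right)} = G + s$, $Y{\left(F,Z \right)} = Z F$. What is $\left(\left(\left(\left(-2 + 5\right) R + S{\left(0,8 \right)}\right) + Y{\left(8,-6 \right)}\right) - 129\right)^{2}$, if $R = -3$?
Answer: $31684$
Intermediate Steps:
$Y{\left(F,Z \right)} = F Z$
$\left(\left(\left(\left(-2 + 5\right) R + S{\left(0,8 \right)}\right) + Y{\left(8,-6 \right)}\right) - 129\right)^{2} = \left(\left(\left(\left(-2 + 5\right) \left(-3\right) + \left(0 + 8\right)\right) + 8 \left(-6\right)\right) - 129\right)^{2} = \left(\left(\left(3 \left(-3\right) + 8\right) - 48\right) - 129\right)^{2} = \left(\left(\left(-9 + 8\right) - 48\right) - 129\right)^{2} = \left(\left(-1 - 48\right) - 129\right)^{2} = \left(-49 - 129\right)^{2} = \left(-178\right)^{2} = 31684$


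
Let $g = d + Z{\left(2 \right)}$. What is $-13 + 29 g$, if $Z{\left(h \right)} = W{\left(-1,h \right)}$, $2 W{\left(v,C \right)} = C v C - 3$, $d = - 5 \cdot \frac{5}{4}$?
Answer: $- \frac{1183}{4} \approx -295.75$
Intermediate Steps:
$d = - \frac{25}{4}$ ($d = - 5 \cdot 5 \cdot \frac{1}{4} = \left(-5\right) \frac{5}{4} = - \frac{25}{4} \approx -6.25$)
$W{\left(v,C \right)} = - \frac{3}{2} + \frac{v C^{2}}{2}$ ($W{\left(v,C \right)} = \frac{C v C - 3}{2} = \frac{v C^{2} - 3}{2} = \frac{-3 + v C^{2}}{2} = - \frac{3}{2} + \frac{v C^{2}}{2}$)
$Z{\left(h \right)} = - \frac{3}{2} - \frac{h^{2}}{2}$ ($Z{\left(h \right)} = - \frac{3}{2} + \frac{1}{2} \left(-1\right) h^{2} = - \frac{3}{2} - \frac{h^{2}}{2}$)
$g = - \frac{39}{4}$ ($g = - \frac{25}{4} - \left(\frac{3}{2} + \frac{2^{2}}{2}\right) = - \frac{25}{4} - \frac{7}{2} = - \frac{39}{4} \approx -9.75$)
$-13 + 29 g = -13 + 29 \left(- \frac{39}{4}\right) = -13 - \frac{1131}{4} = - \frac{1183}{4}$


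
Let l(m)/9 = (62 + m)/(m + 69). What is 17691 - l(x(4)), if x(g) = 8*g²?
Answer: 3483417/197 ≈ 17682.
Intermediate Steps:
l(m) = 9*(62 + m)/(69 + m) (l(m) = 9*((62 + m)/(m + 69)) = 9*((62 + m)/(69 + m)) = 9*(62 + m)/(69 + m))
17691 - l(x(4)) = 17691 - 9*(62 + 8*4²)/(69 + 8*4²) = 17691 - 9*(62 + 8*16)/(69 + 8*16) = 17691 - 9*(62 + 128)/(69 + 128) = 17691 - 9*190/197 = 17691 - 1*1710/197 = 17691 - 1710/197 = 3483417/197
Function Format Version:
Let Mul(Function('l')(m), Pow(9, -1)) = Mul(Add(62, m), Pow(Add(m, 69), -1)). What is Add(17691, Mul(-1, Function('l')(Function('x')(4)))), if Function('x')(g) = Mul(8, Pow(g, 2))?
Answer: Rational(3483417, 197) ≈ 17682.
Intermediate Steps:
Function('l')(m) = Mul(9, Pow(Add(69, m), -1), Add(62, m)) (Function('l')(m) = Mul(9, Mul(Add(62, m), Pow(Add(m, 69), -1))) = Mul(9, Mul(Add(62, m), Pow(Add(69, m), -1))) = Mul(9, Mul(Pow(Add(69, m), -1), Add(62, m))) = Mul(9, Pow(Add(69, m), -1), Add(62, m)))
Add(17691, Mul(-1, Function('l')(Function('x')(4)))) = Add(17691, Mul(-1, Mul(9, Pow(Add(69, Mul(8, Pow(4, 2))), -1), Add(62, Mul(8, Pow(4, 2)))))) = Add(17691, Mul(-1, Mul(9, Pow(Add(69, Mul(8, 16)), -1), Add(62, Mul(8, 16))))) = Add(17691, Mul(-1, Mul(9, Pow(Add(69, 128), -1), Add(62, 128)))) = Add(17691, Mul(-1, Mul(9, Pow(197, -1), 190))) = Add(17691, Mul(-1, Mul(9, Rational(1, 197), 190))) = Add(17691, Mul(-1, Rational(1710, 197))) = Add(17691, Rational(-1710, 197)) = Rational(3483417, 197)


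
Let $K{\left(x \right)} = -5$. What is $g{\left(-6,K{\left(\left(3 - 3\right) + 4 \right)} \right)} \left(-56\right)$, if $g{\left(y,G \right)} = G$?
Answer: $280$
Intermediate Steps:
$g{\left(-6,K{\left(\left(3 - 3\right) + 4 \right)} \right)} \left(-56\right) = \left(-5\right) \left(-56\right) = 280$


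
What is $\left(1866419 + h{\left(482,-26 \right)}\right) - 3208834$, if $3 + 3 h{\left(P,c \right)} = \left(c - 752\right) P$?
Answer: $- \frac{4402244}{3} \approx -1.4674 \cdot 10^{6}$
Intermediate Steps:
$h{\left(P,c \right)} = -1 + \frac{P \left(-752 + c\right)}{3}$ ($h{\left(P,c \right)} = -1 + \frac{\left(c - 752\right) P}{3} = -1 + \frac{\left(-752 + c\right) P}{3} = -1 + \frac{P \left(-752 + c\right)}{3}$)
$\left(1866419 + h{\left(482,-26 \right)}\right) - 3208834 = \left(1866419 - \left(\frac{362467}{3} + \frac{12532}{3}\right)\right) - 3208834 = \left(1866419 - \frac{374999}{3}\right) - 3208834 = \frac{5224258}{3} - 3208834 = - \frac{4402244}{3}$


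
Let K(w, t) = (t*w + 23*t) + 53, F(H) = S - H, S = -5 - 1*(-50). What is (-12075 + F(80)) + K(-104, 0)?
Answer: -12057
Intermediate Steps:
S = 45 (S = -5 + 50 = 45)
F(H) = 45 - H
K(w, t) = 53 + 23*t + t*w (K(w, t) = (23*t + t*w) + 53 = 53 + 23*t + t*w)
(-12075 + F(80)) + K(-104, 0) = (-12075 + (45 - 1*80)) + (53 + 23*0 + 0*(-104)) = (-12075 + (45 - 80)) + (53 + 0 + 0) = (-12075 - 35) + 53 = -12110 + 53 = -12057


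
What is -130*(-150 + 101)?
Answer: 6370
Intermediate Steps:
-130*(-150 + 101) = -130*(-49) = 6370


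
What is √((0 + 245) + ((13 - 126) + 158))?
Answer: √290 ≈ 17.029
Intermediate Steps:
√((0 + 245) + ((13 - 126) + 158)) = √(245 + (-113 + 158)) = √(245 + 45) = √290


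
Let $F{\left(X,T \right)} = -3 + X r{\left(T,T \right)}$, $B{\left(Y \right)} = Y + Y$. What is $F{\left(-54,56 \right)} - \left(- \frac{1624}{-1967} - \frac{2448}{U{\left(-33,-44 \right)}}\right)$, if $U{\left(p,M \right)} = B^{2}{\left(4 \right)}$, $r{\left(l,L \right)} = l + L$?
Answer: $- \frac{6759259}{1124} \approx -6013.6$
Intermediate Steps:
$B{\left(Y \right)} = 2 Y$
$r{\left(l,L \right)} = L + l$
$U{\left(p,M \right)} = 64$ ($U{\left(p,M \right)} = \left(2 \cdot 4\right)^{2} = 8^{2} = 64$)
$F{\left(X,T \right)} = -3 + 2 T X$ ($F{\left(X,T \right)} = -3 + X \left(T + T\right) = -3 + X 2 T = -3 + 2 T X$)
$F{\left(-54,56 \right)} - \left(- \frac{1624}{-1967} - \frac{2448}{U{\left(-33,-44 \right)}}\right) = \left(-3 + 2 \cdot 56 \left(-54\right)\right) - \left(- \frac{1624}{-1967} - \frac{2448}{64}\right) = \left(-3 - 6048\right) - \left(\left(-1624\right) \left(- \frac{1}{1967}\right) - \frac{153}{4}\right) = -6051 - \left(\frac{232}{281} - \frac{153}{4}\right) = -6051 - - \frac{42065}{1124} = -6051 + \frac{42065}{1124} = - \frac{6759259}{1124}$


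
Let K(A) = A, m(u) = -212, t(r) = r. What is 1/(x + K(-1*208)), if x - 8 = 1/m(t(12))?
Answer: -212/42401 ≈ -0.0049999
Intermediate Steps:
x = 1695/212 (x = 8 + 1/(-212) = 8 - 1/212 = 1695/212 ≈ 7.9953)
1/(x + K(-1*208)) = 1/(1695/212 - 1*208) = 1/(1695/212 - 208) = 1/(-42401/212) = -212/42401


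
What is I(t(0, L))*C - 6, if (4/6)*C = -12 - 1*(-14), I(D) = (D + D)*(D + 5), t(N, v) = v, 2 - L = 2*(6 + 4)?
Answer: 1398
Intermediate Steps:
L = -18 (L = 2 - 2*(6 + 4) = 2 - 2*10 = 2 - 1*20 = 2 - 20 = -18)
I(D) = 2*D*(5 + D) (I(D) = (2*D)*(5 + D) = 2*D*(5 + D))
C = 3 (C = 3*(-12 - 1*(-14))/2 = 3*(-12 + 14)/2 = (3/2)*2 = 3)
I(t(0, L))*C - 6 = (2*(-18)*(5 - 18))*3 - 6 = (2*(-18)*(-13))*3 - 6 = 468*3 - 6 = 1404 - 6 = 1398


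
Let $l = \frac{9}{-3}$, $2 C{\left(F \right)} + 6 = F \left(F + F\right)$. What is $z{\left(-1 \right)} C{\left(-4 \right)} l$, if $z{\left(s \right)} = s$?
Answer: $39$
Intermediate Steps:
$C{\left(F \right)} = -3 + F^{2}$ ($C{\left(F \right)} = -3 + \frac{F \left(F + F\right)}{2} = -3 + \frac{F 2 F}{2} = -3 + \frac{2 F^{2}}{2} = -3 + F^{2}$)
$l = -3$ ($l = 9 \left(- \frac{1}{3}\right) = -3$)
$z{\left(-1 \right)} C{\left(-4 \right)} l = - (-3 + \left(-4\right)^{2}) \left(-3\right) = - (-3 + 16) \left(-3\right) = \left(-1\right) 13 \left(-3\right) = \left(-13\right) \left(-3\right) = 39$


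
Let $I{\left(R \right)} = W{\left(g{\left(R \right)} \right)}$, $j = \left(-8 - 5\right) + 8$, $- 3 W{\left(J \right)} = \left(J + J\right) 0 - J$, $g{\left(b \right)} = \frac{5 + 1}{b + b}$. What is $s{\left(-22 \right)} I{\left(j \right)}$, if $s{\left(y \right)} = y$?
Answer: $\frac{22}{5} \approx 4.4$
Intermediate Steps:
$g{\left(b \right)} = \frac{3}{b}$ ($g{\left(b \right)} = \frac{6}{2 b} = 6 \frac{1}{2 b} = \frac{3}{b}$)
$W{\left(J \right)} = \frac{J}{3}$ ($W{\left(J \right)} = - \frac{\left(J + J\right) 0 - J}{3} = - \frac{2 J 0 - J}{3} = - \frac{0 - J}{3} = - \frac{\left(-1\right) J}{3} = \frac{J}{3}$)
$j = -5$ ($j = -13 + 8 = -5$)
$I{\left(R \right)} = \frac{1}{R}$ ($I{\left(R \right)} = \frac{3 \frac{1}{R}}{3} = \frac{1}{R}$)
$s{\left(-22 \right)} I{\left(j \right)} = - \frac{22}{-5} = \left(-22\right) \left(- \frac{1}{5}\right) = \frac{22}{5}$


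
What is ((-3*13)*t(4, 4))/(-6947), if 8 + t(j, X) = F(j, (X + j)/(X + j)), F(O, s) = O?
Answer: -156/6947 ≈ -0.022456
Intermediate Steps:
t(j, X) = -8 + j
((-3*13)*t(4, 4))/(-6947) = ((-3*13)*(-8 + 4))/(-6947) = -39*(-4)*(-1/6947) = 156*(-1/6947) = -156/6947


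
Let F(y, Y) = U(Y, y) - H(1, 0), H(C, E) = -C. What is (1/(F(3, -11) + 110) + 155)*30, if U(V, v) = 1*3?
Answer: 88355/19 ≈ 4650.3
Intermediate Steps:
U(V, v) = 3
F(y, Y) = 4 (F(y, Y) = 3 - (-1) = 3 - 1*(-1) = 3 + 1 = 4)
(1/(F(3, -11) + 110) + 155)*30 = (1/(4 + 110) + 155)*30 = (1/114 + 155)*30 = (17671/114)*30 = 88355/19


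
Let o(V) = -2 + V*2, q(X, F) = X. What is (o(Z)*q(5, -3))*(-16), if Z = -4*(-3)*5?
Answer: -9440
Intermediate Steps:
Z = 60 (Z = 12*5 = 60)
o(V) = -2 + 2*V
(o(Z)*q(5, -3))*(-16) = ((-2 + 2*60)*5)*(-16) = ((-2 + 120)*5)*(-16) = (118*5)*(-16) = 590*(-16) = -9440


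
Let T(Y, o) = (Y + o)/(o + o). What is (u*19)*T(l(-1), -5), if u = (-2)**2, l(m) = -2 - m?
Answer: 228/5 ≈ 45.600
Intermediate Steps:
u = 4
T(Y, o) = (Y + o)/(2*o) (T(Y, o) = (Y + o)/((2*o)) = (Y + o)*(1/(2*o)) = (Y + o)/(2*o))
(u*19)*T(l(-1), -5) = (4*19)*((1/2)*((-2 - 1*(-1)) - 5)/(-5)) = 76*((1/2)*(-1/5)*((-2 + 1) - 5)) = 76*((1/2)*(-1/5)*(-1 - 5)) = 76*((1/2)*(-1/5)*(-6)) = 76*(3/5) = 228/5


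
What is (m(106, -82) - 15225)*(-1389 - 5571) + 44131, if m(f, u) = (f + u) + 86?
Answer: 105244531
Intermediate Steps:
m(f, u) = 86 + f + u
(m(106, -82) - 15225)*(-1389 - 5571) + 44131 = ((86 + 106 - 82) - 15225)*(-1389 - 5571) + 44131 = (110 - 15225)*(-6960) + 44131 = -15115*(-6960) + 44131 = 105200400 + 44131 = 105244531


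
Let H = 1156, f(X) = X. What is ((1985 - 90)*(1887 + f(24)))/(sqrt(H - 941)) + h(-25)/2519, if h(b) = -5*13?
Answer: -65/2519 + 724269*sqrt(215)/43 ≈ 2.4697e+5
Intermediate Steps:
h(b) = -65
((1985 - 90)*(1887 + f(24)))/(sqrt(H - 941)) + h(-25)/2519 = ((1985 - 90)*(1887 + 24))/(sqrt(1156 - 941)) - 65/2519 = (1895*1911)/(sqrt(215)) - 65*1/2519 = 3621345*(sqrt(215)/215) - 65/2519 = 724269*sqrt(215)/43 - 65/2519 = -65/2519 + 724269*sqrt(215)/43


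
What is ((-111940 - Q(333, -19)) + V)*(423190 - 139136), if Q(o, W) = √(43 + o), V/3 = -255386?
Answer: -249427249292 - 568108*√94 ≈ -2.4943e+11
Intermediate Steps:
V = -766158 (V = 3*(-255386) = -766158)
((-111940 - Q(333, -19)) + V)*(423190 - 139136) = ((-111940 - √(43 + 333)) - 766158)*(423190 - 139136) = ((-111940 - √376) - 766158)*284054 = ((-111940 - 2*√94) - 766158)*284054 = (-878098 - 2*√94)*284054 = -249427249292 - 568108*√94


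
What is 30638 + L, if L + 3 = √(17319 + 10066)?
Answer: 30635 + √27385 ≈ 30801.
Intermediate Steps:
L = -3 + √27385 (L = -3 + √(17319 + 10066) = -3 + √27385 ≈ 162.48)
30638 + L = 30638 + (-3 + √27385) = 30635 + √27385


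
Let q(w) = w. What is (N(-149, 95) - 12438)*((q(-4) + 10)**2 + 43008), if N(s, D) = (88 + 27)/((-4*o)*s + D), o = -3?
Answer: -906405443556/1693 ≈ -5.3538e+8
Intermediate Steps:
N(s, D) = 115/(D + 12*s) (N(s, D) = (88 + 27)/((-4*(-3))*s + D) = 115/(12*s + D) = 115/(D + 12*s))
(N(-149, 95) - 12438)*((q(-4) + 10)**2 + 43008) = (115/(95 + 12*(-149)) - 12438)*((-4 + 10)**2 + 43008) = (115/(95 - 1788) - 12438)*(6**2 + 43008) = (115/(-1693) - 12438)*(36 + 43008) = (115*(-1/1693) - 12438)*43044 = (-115/1693 - 12438)*43044 = -21057649/1693*43044 = -906405443556/1693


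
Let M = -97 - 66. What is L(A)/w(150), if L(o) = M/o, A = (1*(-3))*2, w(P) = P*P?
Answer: 163/135000 ≈ 0.0012074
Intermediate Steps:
M = -163
w(P) = P²
A = -6 (A = -3*2 = -6)
L(o) = -163/o
L(A)/w(150) = (-163/(-6))/(150²) = -163*(-⅙)/22500 = (163/6)*(1/22500) = 163/135000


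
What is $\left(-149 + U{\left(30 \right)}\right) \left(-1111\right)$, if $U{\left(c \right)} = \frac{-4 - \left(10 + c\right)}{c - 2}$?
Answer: $\frac{1170994}{7} \approx 1.6728 \cdot 10^{5}$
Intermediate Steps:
$U{\left(c \right)} = \frac{-14 - c}{-2 + c}$ ($U{\left(c \right)} = \frac{-14 - c}{c - 2} = \frac{-14 - c}{-2 + c}$)
$\left(-149 + U{\left(30 \right)}\right) \left(-1111\right) = \left(-149 + \frac{-14 - 30}{-2 + 30}\right) \left(-1111\right) = \left(-149 + \frac{-14 - 30}{28}\right) \left(-1111\right) = \left(-149 + \frac{1}{28} \left(-44\right)\right) \left(-1111\right) = \left(-149 - \frac{11}{7}\right) \left(-1111\right) = \left(- \frac{1054}{7}\right) \left(-1111\right) = \frac{1170994}{7}$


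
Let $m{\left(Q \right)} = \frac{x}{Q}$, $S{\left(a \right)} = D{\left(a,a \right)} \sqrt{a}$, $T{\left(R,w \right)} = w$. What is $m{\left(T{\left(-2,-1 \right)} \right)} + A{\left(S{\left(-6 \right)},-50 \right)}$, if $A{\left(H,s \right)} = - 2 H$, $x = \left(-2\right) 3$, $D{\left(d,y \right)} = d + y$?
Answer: $6 + 24 i \sqrt{6} \approx 6.0 + 58.788 i$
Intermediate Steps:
$x = -6$
$S{\left(a \right)} = 2 a^{\frac{3}{2}}$ ($S{\left(a \right)} = \left(a + a\right) \sqrt{a} = 2 a \sqrt{a} = 2 a^{\frac{3}{2}}$)
$m{\left(Q \right)} = - \frac{6}{Q}$
$m{\left(T{\left(-2,-1 \right)} \right)} + A{\left(S{\left(-6 \right)},-50 \right)} = - \frac{6}{-1} - 2 \cdot 2 \left(-6\right)^{\frac{3}{2}} = \left(-6\right) \left(-1\right) - 2 \cdot 2 \left(- 6 i \sqrt{6}\right) = 6 - 2 \left(- 12 i \sqrt{6}\right) = 6 + 24 i \sqrt{6}$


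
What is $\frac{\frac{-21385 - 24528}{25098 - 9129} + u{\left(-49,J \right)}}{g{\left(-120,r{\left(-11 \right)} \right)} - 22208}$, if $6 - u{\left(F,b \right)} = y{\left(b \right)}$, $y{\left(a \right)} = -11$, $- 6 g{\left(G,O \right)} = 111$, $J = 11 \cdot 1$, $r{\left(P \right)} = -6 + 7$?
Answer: $- \frac{451120}{709869957} \approx -0.0006355$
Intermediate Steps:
$r{\left(P \right)} = 1$
$J = 11$
$g{\left(G,O \right)} = - \frac{37}{2}$ ($g{\left(G,O \right)} = \left(- \frac{1}{6}\right) 111 = - \frac{37}{2}$)
$u{\left(F,b \right)} = 17$ ($u{\left(F,b \right)} = 6 - -11 = 6 + 11 = 17$)
$\frac{\frac{-21385 - 24528}{25098 - 9129} + u{\left(-49,J \right)}}{g{\left(-120,r{\left(-11 \right)} \right)} - 22208} = \frac{\frac{-21385 - 24528}{25098 - 9129} + 17}{- \frac{37}{2} - 22208} = \frac{- \frac{45913}{15969} + 17}{- \frac{44453}{2}} = \left(\left(-45913\right) \frac{1}{15969} + 17\right) \left(- \frac{2}{44453}\right) = \left(- \frac{45913}{15969} + 17\right) \left(- \frac{2}{44453}\right) = \frac{225560}{15969} \left(- \frac{2}{44453}\right) = - \frac{451120}{709869957}$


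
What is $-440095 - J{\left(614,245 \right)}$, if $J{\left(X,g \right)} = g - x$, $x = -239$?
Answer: $-440579$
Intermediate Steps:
$J{\left(X,g \right)} = 239 + g$ ($J{\left(X,g \right)} = g - -239 = g + 239 = 239 + g$)
$-440095 - J{\left(614,245 \right)} = -440095 - \left(239 + 245\right) = -440095 - 484 = -440579$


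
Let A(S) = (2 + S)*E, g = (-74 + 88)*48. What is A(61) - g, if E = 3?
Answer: -483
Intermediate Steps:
g = 672 (g = 14*48 = 672)
A(S) = 6 + 3*S (A(S) = (2 + S)*3 = 6 + 3*S)
A(61) - g = (6 + 3*61) - 1*672 = (6 + 183) - 672 = 189 - 672 = -483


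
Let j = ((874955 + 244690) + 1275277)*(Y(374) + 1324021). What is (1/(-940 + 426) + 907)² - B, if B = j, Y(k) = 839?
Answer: -838276877469977511/264196 ≈ -3.1729e+12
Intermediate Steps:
j = 3172936360920 (j = ((874955 + 244690) + 1275277)*(839 + 1324021) = (1119645 + 1275277)*1324860 = 2394922*1324860 = 3172936360920)
B = 3172936360920
(1/(-940 + 426) + 907)² - B = (1/(-940 + 426) + 907)² - 1*3172936360920 = (1/(-514) + 907)² - 3172936360920 = (-1/514 + 907)² - 3172936360920 = (466197/514)² - 3172936360920 = 217339642809/264196 - 3172936360920 = -838276877469977511/264196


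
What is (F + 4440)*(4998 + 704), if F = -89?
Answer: 24809402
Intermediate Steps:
(F + 4440)*(4998 + 704) = (-89 + 4440)*(4998 + 704) = 4351*5702 = 24809402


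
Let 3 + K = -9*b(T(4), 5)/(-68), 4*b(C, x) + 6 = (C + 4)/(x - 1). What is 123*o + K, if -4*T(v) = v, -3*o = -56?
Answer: 2494595/1088 ≈ 2292.8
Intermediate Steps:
o = 56/3 (o = -1/3*(-56) = 56/3 ≈ 18.667)
T(v) = -v/4
b(C, x) = -3/2 + (4 + C)/(4*(-1 + x)) (b(C, x) = -3/2 + ((C + 4)/(x - 1))/4 = -3/2 + ((4 + C)/(-1 + x))/4 = -3/2 + (4 + C)/(4*(-1 + x)))
K = -3453/1088 (K = -3 - 9*(10 - 1/4*4 - 6*5)/(4*(-1 + 5))/(-68) = -3 - 9*(10 - 1 - 30)/(4*4)*(-1/68) = -3 - 9*(-21)/(4*4)*(-1/68) = -3 - 9*(-21/16)*(-1/68) = -3 + (189/16)*(-1/68) = -3 - 189/1088 = -3453/1088 ≈ -3.1737)
123*o + K = 123*(56/3) - 3453/1088 = 2296 - 3453/1088 = 2494595/1088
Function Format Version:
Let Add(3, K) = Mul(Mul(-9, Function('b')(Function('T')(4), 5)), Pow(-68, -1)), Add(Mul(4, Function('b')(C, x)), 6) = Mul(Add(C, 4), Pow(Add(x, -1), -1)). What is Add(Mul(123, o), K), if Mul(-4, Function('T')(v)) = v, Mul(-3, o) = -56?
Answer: Rational(2494595, 1088) ≈ 2292.8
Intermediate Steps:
o = Rational(56, 3) (o = Mul(Rational(-1, 3), -56) = Rational(56, 3) ≈ 18.667)
Function('T')(v) = Mul(Rational(-1, 4), v)
Function('b')(C, x) = Add(Rational(-3, 2), Mul(Rational(1, 4), Pow(Add(-1, x), -1), Add(4, C))) (Function('b')(C, x) = Add(Rational(-3, 2), Mul(Rational(1, 4), Mul(Add(C, 4), Pow(Add(x, -1), -1)))) = Add(Rational(-3, 2), Mul(Rational(1, 4), Mul(Add(4, C), Pow(Add(-1, x), -1)))) = Add(Rational(-3, 2), Mul(Rational(1, 4), Mul(Pow(Add(-1, x), -1), Add(4, C)))) = Add(Rational(-3, 2), Mul(Rational(1, 4), Pow(Add(-1, x), -1), Add(4, C))))
K = Rational(-3453, 1088) (K = Add(-3, Mul(Mul(-9, Mul(Rational(1, 4), Pow(Add(-1, 5), -1), Add(10, Mul(Rational(-1, 4), 4), Mul(-6, 5)))), Pow(-68, -1))) = Add(-3, Mul(Mul(-9, Mul(Rational(1, 4), Pow(4, -1), Add(10, -1, -30))), Rational(-1, 68))) = Add(-3, Mul(Mul(-9, Mul(Rational(1, 4), Rational(1, 4), -21)), Rational(-1, 68))) = Add(-3, Mul(Mul(-9, Rational(-21, 16)), Rational(-1, 68))) = Add(-3, Mul(Rational(189, 16), Rational(-1, 68))) = Add(-3, Rational(-189, 1088)) = Rational(-3453, 1088) ≈ -3.1737)
Add(Mul(123, o), K) = Add(Mul(123, Rational(56, 3)), Rational(-3453, 1088)) = Add(2296, Rational(-3453, 1088)) = Rational(2494595, 1088)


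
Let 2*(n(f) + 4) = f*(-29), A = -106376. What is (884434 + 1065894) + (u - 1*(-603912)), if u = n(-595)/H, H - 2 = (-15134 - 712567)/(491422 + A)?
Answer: 111597232021/42391 ≈ 2.6326e+6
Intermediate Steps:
n(f) = -4 - 29*f/2 (n(f) = -4 + (f*(-29))/2 = -4 + (-29*f)/2 = -4 - 29*f/2)
H = 42391/385046 (H = 2 + (-15134 - 712567)/(491422 - 106376) = 2 - 727701/385046 = 42391/385046 ≈ 0.11009)
u = 3320444181/42391 (u = (-4 - 29/2*(-595))/(42391/385046) = (-4 + 17255/2)*(385046/42391) = (17247/2)*(385046/42391) = 3320444181/42391 ≈ 78329.)
(884434 + 1065894) + (u - 1*(-603912)) = (884434 + 1065894) + (3320444181/42391 - 1*(-603912)) = 1950328 + (3320444181/42391 + 603912) = 1950328 + 28920877773/42391 = 111597232021/42391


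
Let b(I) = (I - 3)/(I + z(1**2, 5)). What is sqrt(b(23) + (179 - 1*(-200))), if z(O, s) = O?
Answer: sqrt(13674)/6 ≈ 19.489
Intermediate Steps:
b(I) = (-3 + I)/(1 + I) (b(I) = (I - 3)/(I + 1**2) = (-3 + I)/(I + 1) = (-3 + I)/(1 + I))
sqrt(b(23) + (179 - 1*(-200))) = sqrt((-3 + 23)/(1 + 23) + (179 - 1*(-200))) = sqrt(20/24 + (179 + 200)) = sqrt((1/24)*20 + 379) = sqrt(5/6 + 379) = sqrt(2279/6) = sqrt(13674)/6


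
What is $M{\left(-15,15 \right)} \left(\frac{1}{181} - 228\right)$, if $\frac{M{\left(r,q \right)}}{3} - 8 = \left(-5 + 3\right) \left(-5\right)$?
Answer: $- \frac{2228418}{181} \approx -12312.0$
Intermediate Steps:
$M{\left(r,q \right)} = 54$ ($M{\left(r,q \right)} = 24 + 3 \left(-5 + 3\right) \left(-5\right) = 24 + 3 \left(\left(-2\right) \left(-5\right)\right) = 24 + 3 \cdot 10 = 24 + 30 = 54$)
$M{\left(-15,15 \right)} \left(\frac{1}{181} - 228\right) = 54 \left(\frac{1}{181} - 228\right) = 54 \left(- \frac{41267}{181}\right) = - \frac{2228418}{181}$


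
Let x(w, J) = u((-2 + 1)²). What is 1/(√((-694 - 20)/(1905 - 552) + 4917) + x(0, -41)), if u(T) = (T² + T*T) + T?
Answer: -1353/2213270 + √1000015379/2213270 ≈ 0.013677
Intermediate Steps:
u(T) = T + 2*T² (u(T) = (T² + T²) + T = 2*T² + T = T + 2*T²)
x(w, J) = 3 (x(w, J) = (-2 + 1)²*(1 + 2*(-2 + 1)²) = (-1)²*(1 + 2*(-1)²) = 1*(1 + 2*1) = 1*(1 + 2) = 1*3 = 3)
1/(√((-694 - 20)/(1905 - 552) + 4917) + x(0, -41)) = 1/(√((-694 - 20)/(1905 - 552) + 4917) + 3) = 1/(√(-714/1353 + 4917) + 3) = 1/(√(-714*1/1353 + 4917) + 3) = 1/(√(-238/451 + 4917) + 3) = 1/(√(2217329/451) + 3) = 1/(√1000015379/451 + 3) = 1/(3 + √1000015379/451)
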